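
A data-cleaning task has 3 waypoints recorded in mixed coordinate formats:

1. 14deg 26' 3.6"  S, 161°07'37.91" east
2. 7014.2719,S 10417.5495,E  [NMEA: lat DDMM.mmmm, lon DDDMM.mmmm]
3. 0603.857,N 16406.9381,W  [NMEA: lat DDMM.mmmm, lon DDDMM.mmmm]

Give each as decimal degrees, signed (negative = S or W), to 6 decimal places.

Point 1:
  Latitude: 14° + 26/60 + 3.6/3600 = 14 + 0.433333 + 0.001000 = 14.4343333
  S → negative
  Lon: 161° + 7/60 + 37.91/3600 = 161 + 0.116667 + 0.010531 = 161.1271972
  E → positive
Point 2:
  Lat: split at 2 digits → 70° and 14.2719′; 70 + 14.2719/60 = 70.2378650
  hemisphere S, so the sign is −
  Lon: split at 3 digits → 104° and 17.5495′; 104 + 17.5495/60 = 104.2924917
  E ⇒ keep positive
Point 3:
  Lat: split at 2 digits → 06° and 3.857′; 6 + 3.857/60 = 6.0642833
  N ⇒ keep positive
  Lon: split at 3 digits → 164° and 6.9381′; 164 + 6.9381/60 = 164.1156350
  hemisphere W, so the sign is −

1. -14.434333, 161.127197
2. -70.237865, 104.292492
3. 6.064283, -164.115635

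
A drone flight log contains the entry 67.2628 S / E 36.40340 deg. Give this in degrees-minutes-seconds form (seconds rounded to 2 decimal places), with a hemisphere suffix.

Lat: 0.262800 × 60 = 15.76800′ → 15′, remainder × 60 = 46.0800″
λ: 0.403400 × 60 = 24.20400′ → 24′, remainder × 60 = 12.2400″

67°15′46.08″ S, 36°24′12.24″ E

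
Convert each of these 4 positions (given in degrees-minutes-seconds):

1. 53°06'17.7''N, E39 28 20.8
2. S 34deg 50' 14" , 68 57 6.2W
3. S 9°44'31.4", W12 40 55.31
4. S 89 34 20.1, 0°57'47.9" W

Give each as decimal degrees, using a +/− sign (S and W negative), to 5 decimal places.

Point 1:
  Latitude: 6′ + 17.7″ = 6.29500′; 53 + 6.29500/60 = 53.104917
  N → positive
  λ: 39° + 28/60 + 20.8/3600 = 39 + 0.466667 + 0.005778 = 39.472444
  E → positive
Point 2:
  Latitude: 34° + 50/60 + 14/3600 = 34 + 0.833333 + 0.003889 = 34.837222
  S → negative
  λ: 57′ + 6.2″ = 57.10333′; 68 + 57.10333/60 = 68.951722
  W ⇒ negate
Point 3:
  φ: 9° + 44/60 + 31.4/3600 = 9 + 0.733333 + 0.008722 = 9.742056
  S → negative
  Lon: 40′ + 55.31″ = 40.92183′; 12 + 40.92183/60 = 12.682031
  W ⇒ negate
Point 4:
  φ: 34′ + 20.1″ = 34.33500′; 89 + 34.33500/60 = 89.572250
  S ⇒ negate
  Longitude: 57′ + 47.9″ = 57.79833′; 0 + 57.79833/60 = 0.963306
  W → negative

1. 53.10492, 39.47244
2. -34.83722, -68.95172
3. -9.74206, -12.68203
4. -89.57225, -0.96331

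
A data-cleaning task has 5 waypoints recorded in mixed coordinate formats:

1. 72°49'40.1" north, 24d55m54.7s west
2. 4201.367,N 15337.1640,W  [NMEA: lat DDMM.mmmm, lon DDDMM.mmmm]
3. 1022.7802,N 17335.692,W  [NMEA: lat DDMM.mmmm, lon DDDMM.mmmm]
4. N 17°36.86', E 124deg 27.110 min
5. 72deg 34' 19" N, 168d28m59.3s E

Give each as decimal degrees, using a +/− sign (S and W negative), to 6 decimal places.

1. 72.827806, -24.931861
2. 42.022783, -153.619400
3. 10.379670, -173.594867
4. 17.614333, 124.451833
5. 72.571944, 168.483139

Point 1:
  Lat: 72° + 49/60 + 40.1/3600 = 72 + 0.816667 + 0.011139 = 72.8278056
  N → positive
  λ: 24° + 55/60 + 54.7/3600 = 24 + 0.916667 + 0.015194 = 24.9318611
  hemisphere W, so the sign is −
Point 2:
  Latitude: degrees = first 2 digits = 42, minutes = 1.367; 42 + 1.367/60 = 42.0227833
  N ⇒ keep positive
  Lon: degrees = first 3 digits = 153, minutes = 37.164; 153 + 37.164/60 = 153.6194000
  W → negative
Point 3:
  Lat: split at 2 digits → 10° and 22.7802′; 10 + 22.7802/60 = 10.3796700
  N ⇒ keep positive
  λ: split at 3 digits → 173° and 35.692′; 173 + 35.692/60 = 173.5948667
  W ⇒ negate
Point 4:
  Lat: 17 + 36.86/60 = 17.6143333
  N ⇒ keep positive
  Lon: 124 + 27.11/60 = 124.4518333
  E ⇒ keep positive
Point 5:
  φ: 34′ + 19″ = 34.31667′; 72 + 34.31667/60 = 72.5719444
  N → positive
  Longitude: 168° + 28/60 + 59.3/3600 = 168 + 0.466667 + 0.016472 = 168.4831389
  E → positive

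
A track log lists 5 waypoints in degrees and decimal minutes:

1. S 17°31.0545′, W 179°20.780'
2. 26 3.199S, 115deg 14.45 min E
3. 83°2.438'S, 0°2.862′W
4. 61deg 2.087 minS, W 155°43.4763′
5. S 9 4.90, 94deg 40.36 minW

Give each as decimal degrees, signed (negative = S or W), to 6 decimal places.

1. -17.517575, -179.346333
2. -26.053317, 115.240833
3. -83.040633, -0.047700
4. -61.034783, -155.724605
5. -9.081667, -94.672667

Point 1:
  Lat: 17 + 31.0545/60 = 17.5175750
  S ⇒ negate
  Longitude: 20.78′ = 0.346333°; total 179.3463333
  W → negative
Point 2:
  Latitude: 26 + 3.199/60 = 26.0533167
  hemisphere S, so the sign is −
  Longitude: 115 + 14.45/60 = 115.2408333
  E → positive
Point 3:
  Lat: 83 + 2.438/60 = 83.0406333
  hemisphere S, so the sign is −
  λ: 0 + 2.862/60 = 0.0477000
  W → negative
Point 4:
  φ: 61 + 2.087/60 = 61.0347833
  S ⇒ negate
  Lon: 155 + 43.4763/60 = 155.7246050
  W → negative
Point 5:
  Latitude: 9 + 4.9/60 = 9.0816667
  S ⇒ negate
  λ: 40.36′ = 0.672667°; total 94.6726667
  hemisphere W, so the sign is −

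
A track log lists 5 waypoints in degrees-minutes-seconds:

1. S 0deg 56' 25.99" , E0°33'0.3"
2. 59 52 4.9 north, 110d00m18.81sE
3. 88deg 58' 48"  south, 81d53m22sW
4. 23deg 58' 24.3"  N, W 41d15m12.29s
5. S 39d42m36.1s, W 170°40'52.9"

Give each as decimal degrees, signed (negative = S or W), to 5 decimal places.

1. -0.94055, 0.55008
2. 59.86803, 110.00523
3. -88.98000, -81.88944
4. 23.97342, -41.25341
5. -39.71003, -170.68136

Point 1:
  Lat: 56′ + 25.99″ = 56.43317′; 0 + 56.43317/60 = 0.940553
  S → negative
  Lon: 0° + 33/60 + 0.3/3600 = 0 + 0.550000 + 0.000083 = 0.550083
  E ⇒ keep positive
Point 2:
  Latitude: 59° + 52/60 + 4.9/3600 = 59 + 0.866667 + 0.001361 = 59.868028
  N → positive
  Longitude: 0′ + 18.81″ = 0.31350′; 110 + 0.31350/60 = 110.005225
  E ⇒ keep positive
Point 3:
  Latitude: 88° + 58/60 + 48/3600 = 88 + 0.966667 + 0.013333 = 88.980000
  S ⇒ negate
  Longitude: 53′ + 22″ = 53.36667′; 81 + 53.36667/60 = 81.889444
  hemisphere W, so the sign is −
Point 4:
  φ: 23° + 58/60 + 24.3/3600 = 23 + 0.966667 + 0.006750 = 23.973417
  N ⇒ keep positive
  Lon: 41 + 15/60 + 12.29/3600 = 41.253414
  W ⇒ negate
Point 5:
  Latitude: 39° + 42/60 + 36.1/3600 = 39 + 0.700000 + 0.010028 = 39.710028
  S ⇒ negate
  Longitude: 40′ + 52.9″ = 40.88167′; 170 + 40.88167/60 = 170.681361
  W ⇒ negate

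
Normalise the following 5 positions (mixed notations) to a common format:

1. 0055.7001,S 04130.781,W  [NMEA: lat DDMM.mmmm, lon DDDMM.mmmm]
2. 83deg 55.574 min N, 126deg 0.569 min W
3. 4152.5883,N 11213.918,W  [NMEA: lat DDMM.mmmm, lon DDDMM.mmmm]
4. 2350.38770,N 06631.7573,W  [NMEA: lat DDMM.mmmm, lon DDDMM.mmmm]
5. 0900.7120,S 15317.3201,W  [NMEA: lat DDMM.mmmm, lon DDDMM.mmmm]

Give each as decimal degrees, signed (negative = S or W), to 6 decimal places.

1. -0.928335, -41.513017
2. 83.926233, -126.009483
3. 41.876472, -112.231967
4. 23.839795, -66.529288
5. -9.011867, -153.288668

Point 1:
  φ: split at 2 digits → 00° and 55.7001′; 0 + 55.7001/60 = 0.9283350
  S ⇒ negate
  λ: degrees = first 3 digits = 41, minutes = 30.781; 41 + 30.781/60 = 41.5130167
  W → negative
Point 2:
  Latitude: 83 + 55.574/60 = 83.9262333
  N ⇒ keep positive
  Lon: 126 + 0.569/60 = 126.0094833
  hemisphere W, so the sign is −
Point 3:
  φ: degrees = first 2 digits = 41, minutes = 52.5883; 41 + 52.5883/60 = 41.8764717
  N → positive
  Lon: split at 3 digits → 112° and 13.918′; 112 + 13.918/60 = 112.2319667
  W → negative
Point 4:
  Lat: split at 2 digits → 23° and 50.3877′; 23 + 50.3877/60 = 23.8397950
  N ⇒ keep positive
  λ: split at 3 digits → 066° and 31.7573′; 66 + 31.7573/60 = 66.5292883
  hemisphere W, so the sign is −
Point 5:
  φ: degrees = first 2 digits = 9, minutes = 0.712; 9 + 0.712/60 = 9.0118667
  S ⇒ negate
  Lon: degrees = first 3 digits = 153, minutes = 17.3201; 153 + 17.3201/60 = 153.2886683
  W → negative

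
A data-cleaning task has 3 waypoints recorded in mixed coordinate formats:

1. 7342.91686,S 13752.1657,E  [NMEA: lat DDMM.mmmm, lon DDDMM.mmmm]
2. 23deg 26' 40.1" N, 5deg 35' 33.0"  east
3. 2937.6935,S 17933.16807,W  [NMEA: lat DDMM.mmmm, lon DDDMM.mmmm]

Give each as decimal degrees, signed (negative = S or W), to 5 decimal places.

1. -73.71528, 137.86943
2. 23.44447, 5.59250
3. -29.62823, -179.55280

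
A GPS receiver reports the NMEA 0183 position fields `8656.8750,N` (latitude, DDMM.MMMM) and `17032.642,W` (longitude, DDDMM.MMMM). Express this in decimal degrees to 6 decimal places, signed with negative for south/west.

86.947917, -170.544033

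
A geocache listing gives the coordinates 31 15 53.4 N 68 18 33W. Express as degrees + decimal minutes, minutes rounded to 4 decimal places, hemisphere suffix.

31° 15.8900′ N, 68° 18.5500′ W

φ: 15 + 53.4/60 = 15.890000′
λ: 18 + 33/60 = 18.550000′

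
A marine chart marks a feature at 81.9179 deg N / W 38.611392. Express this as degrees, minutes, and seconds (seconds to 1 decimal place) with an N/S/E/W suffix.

Latitude: 0.917900 × 60 = 55.07400′ → 55′, remainder × 60 = 4.440″
Longitude: 0.611392 × 60 = 36.68352′ → 36′, remainder × 60 = 41.011″

81°55′4.4″ N, 38°36′41.0″ W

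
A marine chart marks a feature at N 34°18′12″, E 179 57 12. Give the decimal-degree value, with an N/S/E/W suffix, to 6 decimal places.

34.303333° N, 179.953333° E

Lat: 34° + 18/60 + 12/3600 = 34 + 0.300000 + 0.003333 = 34.3033333
Lon: 179° + 57/60 + 12/3600 = 179 + 0.950000 + 0.003333 = 179.9533333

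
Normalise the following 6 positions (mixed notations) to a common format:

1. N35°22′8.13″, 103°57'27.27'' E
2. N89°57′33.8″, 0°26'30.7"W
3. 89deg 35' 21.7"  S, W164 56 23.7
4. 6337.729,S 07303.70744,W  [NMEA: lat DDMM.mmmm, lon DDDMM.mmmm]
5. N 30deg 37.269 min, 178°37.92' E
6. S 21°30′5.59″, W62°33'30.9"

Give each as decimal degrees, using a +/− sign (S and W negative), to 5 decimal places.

1. 35.36893, 103.95758
2. 89.95939, -0.44186
3. -89.58936, -164.93992
4. -63.62882, -73.06179
5. 30.62115, 178.63200
6. -21.50155, -62.55858

Point 1:
  Lat: 35 + 22/60 + 8.13/3600 = 35.368925
  N → positive
  Longitude: 103° + 57/60 + 27.27/3600 = 103 + 0.950000 + 0.007575 = 103.957575
  E ⇒ keep positive
Point 2:
  Latitude: 57′ + 33.8″ = 57.56333′; 89 + 57.56333/60 = 89.959389
  N → positive
  λ: 26′ + 30.7″ = 26.51167′; 0 + 26.51167/60 = 0.441861
  W ⇒ negate
Point 3:
  Latitude: 35′ + 21.7″ = 35.36167′; 89 + 35.36167/60 = 89.589361
  S ⇒ negate
  Lon: 164° + 56/60 + 23.7/3600 = 164 + 0.933333 + 0.006583 = 164.939917
  W → negative
Point 4:
  Latitude: degrees = first 2 digits = 63, minutes = 37.729; 63 + 37.729/60 = 63.628817
  S → negative
  Longitude: split at 3 digits → 073° and 3.70744′; 73 + 3.70744/60 = 73.061791
  hemisphere W, so the sign is −
Point 5:
  φ: 30 + 37.269/60 = 30.621150
  N → positive
  Lon: 178 + 37.92/60 = 178.632000
  E → positive
Point 6:
  Lat: 21° + 30/60 + 5.59/3600 = 21 + 0.500000 + 0.001553 = 21.501553
  S → negative
  Longitude: 62 + 33/60 + 30.9/3600 = 62.558583
  W ⇒ negate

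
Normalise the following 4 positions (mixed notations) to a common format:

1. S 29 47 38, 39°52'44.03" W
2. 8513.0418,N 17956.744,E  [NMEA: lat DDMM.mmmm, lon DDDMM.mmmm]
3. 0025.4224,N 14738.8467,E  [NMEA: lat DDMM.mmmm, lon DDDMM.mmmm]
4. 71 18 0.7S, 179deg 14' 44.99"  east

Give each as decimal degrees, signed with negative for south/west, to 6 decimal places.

Point 1:
  φ: 29 + 47/60 + 38/3600 = 29.7938889
  hemisphere S, so the sign is −
  λ: 39° + 52/60 + 44.03/3600 = 39 + 0.866667 + 0.012231 = 39.8788972
  W ⇒ negate
Point 2:
  Lat: split at 2 digits → 85° and 13.0418′; 85 + 13.0418/60 = 85.2173633
  N ⇒ keep positive
  Longitude: degrees = first 3 digits = 179, minutes = 56.744; 179 + 56.744/60 = 179.9457333
  E → positive
Point 3:
  Latitude: split at 2 digits → 00° and 25.4224′; 0 + 25.4224/60 = 0.4237067
  N ⇒ keep positive
  λ: degrees = first 3 digits = 147, minutes = 38.8467; 147 + 38.8467/60 = 147.6474450
  E → positive
Point 4:
  Lat: 71° + 18/60 + 0.7/3600 = 71 + 0.300000 + 0.000194 = 71.3001944
  S → negative
  λ: 179° + 14/60 + 44.99/3600 = 179 + 0.233333 + 0.012497 = 179.2458306
  E ⇒ keep positive

1. -29.793889, -39.878897
2. 85.217363, 179.945733
3. 0.423707, 147.647445
4. -71.300194, 179.245831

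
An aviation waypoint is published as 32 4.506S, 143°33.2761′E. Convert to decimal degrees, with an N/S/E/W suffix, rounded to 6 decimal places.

32.075100° S, 143.554602° E

Latitude: 32 + 4.506/60 = 32.0751000
λ: 143 + 33.2761/60 = 143.5546017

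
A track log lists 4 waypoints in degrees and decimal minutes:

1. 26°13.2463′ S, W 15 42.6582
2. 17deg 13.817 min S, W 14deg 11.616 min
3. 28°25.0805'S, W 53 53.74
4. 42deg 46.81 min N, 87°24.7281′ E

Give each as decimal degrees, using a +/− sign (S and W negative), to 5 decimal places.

Point 1:
  Latitude: 26 + 13.2463/60 = 26.220772
  S → negative
  Lon: 42.6582′ = 0.710970°; total 15.710970
  W ⇒ negate
Point 2:
  Lat: 13.817′ = 0.230283°; total 17.230283
  S → negative
  Lon: 11.616′ = 0.193600°; total 14.193600
  hemisphere W, so the sign is −
Point 3:
  Latitude: 25.0805′ = 0.418008°; total 28.418008
  S ⇒ negate
  λ: 53 + 53.74/60 = 53.895667
  hemisphere W, so the sign is −
Point 4:
  φ: 46.81′ = 0.780167°; total 42.780167
  N ⇒ keep positive
  λ: 87 + 24.7281/60 = 87.412135
  E ⇒ keep positive

1. -26.22077, -15.71097
2. -17.23028, -14.19360
3. -28.41801, -53.89567
4. 42.78017, 87.41214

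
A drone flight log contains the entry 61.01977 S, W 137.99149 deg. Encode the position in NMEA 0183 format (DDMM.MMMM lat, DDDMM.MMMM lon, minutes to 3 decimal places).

φ: minutes = (61.019770 − 61) × 60 = 1.18620
Lon: fractional part 0.991490 → 59.48940 minutes

6101.186,S / 13759.489,W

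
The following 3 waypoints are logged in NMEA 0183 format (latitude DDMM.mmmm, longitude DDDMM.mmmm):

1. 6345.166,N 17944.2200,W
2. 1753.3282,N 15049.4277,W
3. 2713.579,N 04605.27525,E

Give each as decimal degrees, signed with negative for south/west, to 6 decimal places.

Point 1:
  Lat: split at 2 digits → 63° and 45.166′; 63 + 45.166/60 = 63.7527667
  N ⇒ keep positive
  Lon: split at 3 digits → 179° and 44.22′; 179 + 44.22/60 = 179.7370000
  hemisphere W, so the sign is −
Point 2:
  φ: degrees = first 2 digits = 17, minutes = 53.3282; 17 + 53.3282/60 = 17.8888033
  N → positive
  Lon: degrees = first 3 digits = 150, minutes = 49.4277; 150 + 49.4277/60 = 150.8237950
  W ⇒ negate
Point 3:
  φ: split at 2 digits → 27° and 13.579′; 27 + 13.579/60 = 27.2263167
  N ⇒ keep positive
  Lon: split at 3 digits → 046° and 5.27525′; 46 + 5.27525/60 = 46.0879208
  E ⇒ keep positive

1. 63.752767, -179.737000
2. 17.888803, -150.823795
3. 27.226317, 46.087921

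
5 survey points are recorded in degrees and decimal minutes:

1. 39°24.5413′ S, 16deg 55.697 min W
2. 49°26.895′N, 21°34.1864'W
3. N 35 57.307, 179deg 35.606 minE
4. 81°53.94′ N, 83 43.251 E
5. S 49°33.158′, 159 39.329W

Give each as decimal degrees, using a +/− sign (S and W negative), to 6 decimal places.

1. -39.409022, -16.928283
2. 49.448250, -21.569773
3. 35.955117, 179.593433
4. 81.899000, 83.720850
5. -49.552633, -159.655483

Point 1:
  Latitude: 24.5413′ = 0.409022°; total 39.4090217
  S → negative
  Lon: 16 + 55.697/60 = 16.9282833
  hemisphere W, so the sign is −
Point 2:
  Latitude: 26.895′ = 0.448250°; total 49.4482500
  N → positive
  λ: 34.1864′ = 0.569773°; total 21.5697733
  W ⇒ negate
Point 3:
  φ: 35 + 57.307/60 = 35.9551167
  N → positive
  Lon: 179 + 35.606/60 = 179.5934333
  E ⇒ keep positive
Point 4:
  Latitude: 81 + 53.94/60 = 81.8990000
  N → positive
  Lon: 83 + 43.251/60 = 83.7208500
  E ⇒ keep positive
Point 5:
  Latitude: 33.158′ = 0.552633°; total 49.5526333
  S → negative
  λ: 39.329′ = 0.655483°; total 159.6554833
  hemisphere W, so the sign is −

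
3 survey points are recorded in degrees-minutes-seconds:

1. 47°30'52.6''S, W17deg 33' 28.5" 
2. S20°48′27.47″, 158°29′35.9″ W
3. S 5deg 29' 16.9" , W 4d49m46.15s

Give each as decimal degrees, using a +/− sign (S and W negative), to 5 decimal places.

1. -47.51461, -17.55792
2. -20.80763, -158.49331
3. -5.48803, -4.82949

Point 1:
  Latitude: 47 + 30/60 + 52.6/3600 = 47.514611
  S → negative
  λ: 33′ + 28.5″ = 33.47500′; 17 + 33.47500/60 = 17.557917
  W ⇒ negate
Point 2:
  φ: 20° + 48/60 + 27.47/3600 = 20 + 0.800000 + 0.007631 = 20.807631
  hemisphere S, so the sign is −
  λ: 158° + 29/60 + 35.9/3600 = 158 + 0.483333 + 0.009972 = 158.493306
  W ⇒ negate
Point 3:
  Latitude: 5 + 29/60 + 16.9/3600 = 5.488028
  hemisphere S, so the sign is −
  Lon: 49′ + 46.15″ = 49.76917′; 4 + 49.76917/60 = 4.829486
  hemisphere W, so the sign is −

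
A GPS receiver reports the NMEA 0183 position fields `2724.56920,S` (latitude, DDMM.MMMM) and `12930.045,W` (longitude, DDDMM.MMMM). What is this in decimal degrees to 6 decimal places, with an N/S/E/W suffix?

Latitude: split at 2 digits → 27° and 24.5692′; 27 + 24.5692/60 = 27.4094867
λ: degrees = first 3 digits = 129, minutes = 30.045; 129 + 30.045/60 = 129.5007500

27.409487° S, 129.500750° W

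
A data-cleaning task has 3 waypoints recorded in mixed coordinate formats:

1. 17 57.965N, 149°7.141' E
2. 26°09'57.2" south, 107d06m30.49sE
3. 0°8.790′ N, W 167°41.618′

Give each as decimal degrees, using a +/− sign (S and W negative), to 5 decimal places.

Point 1:
  φ: 17 + 57.965/60 = 17.966083
  N → positive
  Lon: 149 + 7.141/60 = 149.119017
  E ⇒ keep positive
Point 2:
  φ: 26° + 9/60 + 57.2/3600 = 26 + 0.150000 + 0.015889 = 26.165889
  S → negative
  Longitude: 6′ + 30.49″ = 6.50817′; 107 + 6.50817/60 = 107.108469
  E ⇒ keep positive
Point 3:
  Lat: 8.79′ = 0.146500°; total 0.146500
  N ⇒ keep positive
  Lon: 167 + 41.618/60 = 167.693633
  hemisphere W, so the sign is −

1. 17.96608, 149.11902
2. -26.16589, 107.10847
3. 0.14650, -167.69363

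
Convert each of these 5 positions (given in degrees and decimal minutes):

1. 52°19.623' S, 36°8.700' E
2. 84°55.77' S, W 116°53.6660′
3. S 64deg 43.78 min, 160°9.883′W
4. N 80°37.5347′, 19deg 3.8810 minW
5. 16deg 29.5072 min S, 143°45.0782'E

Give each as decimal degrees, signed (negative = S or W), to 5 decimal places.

1. -52.32705, 36.14500
2. -84.92950, -116.89443
3. -64.72967, -160.16472
4. 80.62558, -19.06468
5. -16.49179, 143.75130

Point 1:
  Latitude: 52 + 19.623/60 = 52.327050
  S → negative
  Lon: 36 + 8.7/60 = 36.145000
  E ⇒ keep positive
Point 2:
  φ: 55.77′ = 0.929500°; total 84.929500
  hemisphere S, so the sign is −
  Longitude: 116 + 53.666/60 = 116.894433
  hemisphere W, so the sign is −
Point 3:
  Latitude: 43.78′ = 0.729667°; total 64.729667
  hemisphere S, so the sign is −
  Lon: 160 + 9.883/60 = 160.164717
  W ⇒ negate
Point 4:
  φ: 80 + 37.5347/60 = 80.625578
  N ⇒ keep positive
  Lon: 19 + 3.881/60 = 19.064683
  W ⇒ negate
Point 5:
  Lat: 29.5072′ = 0.491787°; total 16.491787
  hemisphere S, so the sign is −
  Lon: 143 + 45.0782/60 = 143.751303
  E ⇒ keep positive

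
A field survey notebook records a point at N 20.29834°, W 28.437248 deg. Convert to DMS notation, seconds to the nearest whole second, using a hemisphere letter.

20°17′54″ N, 28°26′14″ W

φ: 0.298340 × 60 = 17.90040′ → 17′, remainder × 60 = 54.02″
λ: 0.437248 × 60 = 26.23488′ → 26′, remainder × 60 = 14.09″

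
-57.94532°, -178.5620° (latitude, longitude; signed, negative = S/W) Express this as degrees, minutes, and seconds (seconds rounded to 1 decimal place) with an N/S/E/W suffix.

57°56′43.2″ S, 178°33′43.2″ W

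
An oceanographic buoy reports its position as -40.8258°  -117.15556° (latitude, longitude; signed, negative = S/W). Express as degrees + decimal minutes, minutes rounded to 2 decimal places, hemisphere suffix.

40° 49.55′ S, 117° 9.33′ W

Latitude is negative → S; |value| = 40.825800
Latitude: minutes = (40.825800 − 40) × 60 = 49.5480
Longitude is negative → W; |value| = 117.155560
λ: 117° + 0.155560 × 60 = 117° 9.3336′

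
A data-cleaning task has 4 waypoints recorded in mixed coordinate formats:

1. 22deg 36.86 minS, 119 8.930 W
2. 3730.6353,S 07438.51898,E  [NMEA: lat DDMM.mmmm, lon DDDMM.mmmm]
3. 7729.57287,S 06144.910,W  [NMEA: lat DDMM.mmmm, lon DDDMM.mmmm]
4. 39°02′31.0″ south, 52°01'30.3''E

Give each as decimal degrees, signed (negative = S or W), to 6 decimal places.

1. -22.614333, -119.148833
2. -37.510588, 74.641983
3. -77.492881, -61.748500
4. -39.041944, 52.025083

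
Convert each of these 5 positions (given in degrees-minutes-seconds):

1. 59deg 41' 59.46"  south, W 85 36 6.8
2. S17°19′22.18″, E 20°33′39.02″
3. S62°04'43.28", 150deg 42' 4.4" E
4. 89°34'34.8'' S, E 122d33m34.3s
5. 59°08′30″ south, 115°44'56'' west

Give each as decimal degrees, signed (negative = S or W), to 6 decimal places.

1. -59.699850, -85.601889
2. -17.322828, 20.560839
3. -62.078689, 150.701222
4. -89.576333, 122.559528
5. -59.141667, -115.748889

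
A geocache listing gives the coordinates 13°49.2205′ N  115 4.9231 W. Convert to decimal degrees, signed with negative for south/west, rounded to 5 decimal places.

φ: 49.2205′ = 0.820342°; total 13.820342
N → positive
Longitude: 4.9231′ = 0.082052°; total 115.082052
hemisphere W, so the sign is −

13.82034, -115.08205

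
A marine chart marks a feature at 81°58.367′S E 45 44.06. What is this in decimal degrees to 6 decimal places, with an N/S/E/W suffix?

Latitude: 58.367′ = 0.972783°; total 81.9727833
Longitude: 44.06′ = 0.734333°; total 45.7343333

81.972783° S, 45.734333° E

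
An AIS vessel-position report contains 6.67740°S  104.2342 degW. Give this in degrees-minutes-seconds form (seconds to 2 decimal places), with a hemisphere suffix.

6°40′38.64″ S, 104°14′3.12″ W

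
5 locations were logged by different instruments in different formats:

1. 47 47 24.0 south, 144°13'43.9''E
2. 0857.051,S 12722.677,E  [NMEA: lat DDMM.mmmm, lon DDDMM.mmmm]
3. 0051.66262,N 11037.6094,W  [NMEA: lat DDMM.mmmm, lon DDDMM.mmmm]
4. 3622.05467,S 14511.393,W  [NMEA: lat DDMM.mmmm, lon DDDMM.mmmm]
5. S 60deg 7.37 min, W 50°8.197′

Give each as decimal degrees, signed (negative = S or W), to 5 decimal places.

Point 1:
  φ: 47 + 47/60 + 24/3600 = 47.790000
  S ⇒ negate
  Lon: 13′ + 43.9″ = 13.73167′; 144 + 13.73167/60 = 144.228861
  E → positive
Point 2:
  Latitude: degrees = first 2 digits = 8, minutes = 57.051; 8 + 57.051/60 = 8.950850
  S → negative
  Longitude: degrees = first 3 digits = 127, minutes = 22.677; 127 + 22.677/60 = 127.377950
  E → positive
Point 3:
  Lat: degrees = first 2 digits = 0, minutes = 51.66262; 0 + 51.66262/60 = 0.861044
  N → positive
  λ: degrees = first 3 digits = 110, minutes = 37.6094; 110 + 37.6094/60 = 110.626823
  W ⇒ negate
Point 4:
  Lat: split at 2 digits → 36° and 22.05467′; 36 + 22.05467/60 = 36.367578
  S → negative
  λ: degrees = first 3 digits = 145, minutes = 11.393; 145 + 11.393/60 = 145.189883
  W ⇒ negate
Point 5:
  Lat: 60 + 7.37/60 = 60.122833
  S → negative
  λ: 50 + 8.197/60 = 50.136617
  W ⇒ negate

1. -47.79000, 144.22886
2. -8.95085, 127.37795
3. 0.86104, -110.62682
4. -36.36758, -145.18988
5. -60.12283, -50.13662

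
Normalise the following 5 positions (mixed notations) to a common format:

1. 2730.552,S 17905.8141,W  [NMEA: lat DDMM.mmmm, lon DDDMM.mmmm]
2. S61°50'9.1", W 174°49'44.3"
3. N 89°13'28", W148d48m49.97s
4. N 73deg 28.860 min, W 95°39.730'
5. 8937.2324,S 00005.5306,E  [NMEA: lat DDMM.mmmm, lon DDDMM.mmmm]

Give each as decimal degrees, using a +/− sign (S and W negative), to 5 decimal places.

1. -27.50920, -179.09690
2. -61.83586, -174.82897
3. 89.22444, -148.81388
4. 73.48100, -95.66217
5. -89.62054, 0.09218

Point 1:
  φ: degrees = first 2 digits = 27, minutes = 30.552; 27 + 30.552/60 = 27.509200
  S → negative
  Longitude: split at 3 digits → 179° and 5.8141′; 179 + 5.8141/60 = 179.096902
  W ⇒ negate
Point 2:
  Latitude: 61 + 50/60 + 9.1/3600 = 61.835861
  S ⇒ negate
  λ: 49′ + 44.3″ = 49.73833′; 174 + 49.73833/60 = 174.828972
  W ⇒ negate
Point 3:
  Lat: 89° + 13/60 + 28/3600 = 89 + 0.216667 + 0.007778 = 89.224444
  N → positive
  Lon: 148 + 48/60 + 49.97/3600 = 148.813881
  hemisphere W, so the sign is −
Point 4:
  φ: 73 + 28.86/60 = 73.481000
  N → positive
  Longitude: 95 + 39.73/60 = 95.662167
  W → negative
Point 5:
  φ: split at 2 digits → 89° and 37.2324′; 89 + 37.2324/60 = 89.620540
  S → negative
  λ: split at 3 digits → 000° and 5.5306′; 0 + 5.5306/60 = 0.092177
  E ⇒ keep positive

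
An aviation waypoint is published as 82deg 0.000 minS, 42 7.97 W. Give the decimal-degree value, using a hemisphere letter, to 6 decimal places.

Latitude: 0′ = 0.000000°; total 82.0000000
Longitude: 7.97′ = 0.132833°; total 42.1328333

82.000000° S, 42.132833° W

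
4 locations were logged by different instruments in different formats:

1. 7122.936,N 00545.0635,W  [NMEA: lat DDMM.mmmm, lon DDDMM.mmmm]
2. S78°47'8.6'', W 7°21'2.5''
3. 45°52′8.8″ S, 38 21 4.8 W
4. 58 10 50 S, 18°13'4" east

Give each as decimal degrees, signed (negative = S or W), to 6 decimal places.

1. 71.382267, -5.751058
2. -78.785722, -7.350694
3. -45.869111, -38.351333
4. -58.180556, 18.217778

Point 1:
  φ: degrees = first 2 digits = 71, minutes = 22.936; 71 + 22.936/60 = 71.3822667
  N → positive
  Lon: degrees = first 3 digits = 5, minutes = 45.0635; 5 + 45.0635/60 = 5.7510583
  hemisphere W, so the sign is −
Point 2:
  Latitude: 78 + 47/60 + 8.6/3600 = 78.7857222
  hemisphere S, so the sign is −
  Longitude: 7° + 21/60 + 2.5/3600 = 7 + 0.350000 + 0.000694 = 7.3506944
  W → negative
Point 3:
  φ: 52′ + 8.8″ = 52.14667′; 45 + 52.14667/60 = 45.8691111
  S ⇒ negate
  Lon: 38° + 21/60 + 4.8/3600 = 38 + 0.350000 + 0.001333 = 38.3513333
  W ⇒ negate
Point 4:
  φ: 58 + 10/60 + 50/3600 = 58.1805556
  S → negative
  λ: 18 + 13/60 + 4/3600 = 18.2177778
  E → positive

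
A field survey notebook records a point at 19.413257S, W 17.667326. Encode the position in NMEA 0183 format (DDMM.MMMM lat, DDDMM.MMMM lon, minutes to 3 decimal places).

Lat: minutes = (19.413257 − 19) × 60 = 24.79542
λ: 17° + 0.667326 × 60 = 17° 40.03956′

1924.795,S / 01740.040,W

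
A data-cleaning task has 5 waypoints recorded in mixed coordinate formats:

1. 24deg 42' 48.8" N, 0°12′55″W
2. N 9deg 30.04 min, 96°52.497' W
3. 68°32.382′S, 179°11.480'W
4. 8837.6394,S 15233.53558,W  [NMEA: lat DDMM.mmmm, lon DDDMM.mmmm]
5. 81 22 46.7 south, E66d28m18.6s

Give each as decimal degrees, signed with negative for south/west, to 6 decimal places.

1. 24.713556, -0.215278
2. 9.500667, -96.874950
3. -68.539700, -179.191333
4. -88.627323, -152.558926
5. -81.379639, 66.471833

Point 1:
  Lat: 24° + 42/60 + 48.8/3600 = 24 + 0.700000 + 0.013556 = 24.7135556
  N → positive
  λ: 0° + 12/60 + 55/3600 = 0 + 0.200000 + 0.015278 = 0.2152778
  W ⇒ negate
Point 2:
  Latitude: 9 + 30.04/60 = 9.5006667
  N ⇒ keep positive
  Longitude: 96 + 52.497/60 = 96.8749500
  W → negative
Point 3:
  Lat: 68 + 32.382/60 = 68.5397000
  S → negative
  Longitude: 179 + 11.48/60 = 179.1913333
  W ⇒ negate
Point 4:
  φ: degrees = first 2 digits = 88, minutes = 37.6394; 88 + 37.6394/60 = 88.6273233
  S → negative
  Longitude: split at 3 digits → 152° and 33.53558′; 152 + 33.53558/60 = 152.5589263
  W ⇒ negate
Point 5:
  φ: 81 + 22/60 + 46.7/3600 = 81.3796389
  S ⇒ negate
  Longitude: 66° + 28/60 + 18.6/3600 = 66 + 0.466667 + 0.005167 = 66.4718333
  E → positive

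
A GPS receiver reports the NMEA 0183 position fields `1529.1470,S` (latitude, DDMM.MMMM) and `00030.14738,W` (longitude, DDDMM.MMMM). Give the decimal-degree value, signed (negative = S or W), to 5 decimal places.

Lat: split at 2 digits → 15° and 29.147′; 15 + 29.147/60 = 15.485783
S ⇒ negate
Longitude: degrees = first 3 digits = 0, minutes = 30.14738; 0 + 30.14738/60 = 0.502456
W ⇒ negate

-15.48578, -0.50246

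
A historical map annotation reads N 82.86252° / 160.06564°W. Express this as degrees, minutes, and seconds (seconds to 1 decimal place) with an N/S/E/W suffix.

82°51′45.1″ N, 160°03′56.3″ W

Lat: 0.862520° → 51.75120′; 0.75120 × 60 = 45.072″
Lon: 0.065640 × 60 = 3.93840′ → 3′, remainder × 60 = 56.304″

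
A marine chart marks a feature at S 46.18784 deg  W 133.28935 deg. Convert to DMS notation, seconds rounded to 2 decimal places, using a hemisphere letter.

46°11′16.22″ S, 133°17′21.66″ W

φ: 0.187840 × 60 = 11.27040′ → 11′, remainder × 60 = 16.2240″
Lon: whole degrees 133; 17.36100′ → 17′ and 21.6600″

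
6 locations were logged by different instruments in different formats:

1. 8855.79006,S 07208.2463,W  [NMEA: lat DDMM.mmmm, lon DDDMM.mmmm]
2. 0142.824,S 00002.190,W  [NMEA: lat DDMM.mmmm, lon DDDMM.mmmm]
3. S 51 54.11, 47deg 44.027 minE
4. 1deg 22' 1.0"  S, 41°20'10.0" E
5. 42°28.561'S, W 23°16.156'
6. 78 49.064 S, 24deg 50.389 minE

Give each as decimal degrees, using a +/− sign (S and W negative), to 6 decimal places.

1. -88.929834, -72.137438
2. -1.713733, -0.036500
3. -51.901833, 47.733783
4. -1.366944, 41.336111
5. -42.476017, -23.269267
6. -78.817733, 24.839817

Point 1:
  Lat: degrees = first 2 digits = 88, minutes = 55.79006; 88 + 55.79006/60 = 88.9298343
  S → negative
  λ: degrees = first 3 digits = 72, minutes = 8.2463; 72 + 8.2463/60 = 72.1374383
  hemisphere W, so the sign is −
Point 2:
  Latitude: split at 2 digits → 01° and 42.824′; 1 + 42.824/60 = 1.7137333
  S → negative
  λ: split at 3 digits → 000° and 2.19′; 0 + 2.19/60 = 0.0365000
  W → negative
Point 3:
  Latitude: 51 + 54.11/60 = 51.9018333
  S → negative
  Lon: 47 + 44.027/60 = 47.7337833
  E ⇒ keep positive
Point 4:
  Latitude: 1 + 22/60 + 1/3600 = 1.3669444
  S → negative
  Lon: 41 + 20/60 + 10/3600 = 41.3361111
  E → positive
Point 5:
  Lat: 28.561′ = 0.476017°; total 42.4760167
  S ⇒ negate
  Longitude: 16.156′ = 0.269267°; total 23.2692667
  W ⇒ negate
Point 6:
  φ: 49.064′ = 0.817733°; total 78.8177333
  S → negative
  λ: 24 + 50.389/60 = 24.8398167
  E → positive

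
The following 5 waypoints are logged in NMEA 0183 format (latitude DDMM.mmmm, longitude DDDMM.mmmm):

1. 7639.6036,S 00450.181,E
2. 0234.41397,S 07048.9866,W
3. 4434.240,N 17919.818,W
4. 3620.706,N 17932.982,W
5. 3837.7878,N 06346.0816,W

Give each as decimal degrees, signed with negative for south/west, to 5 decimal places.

1. -76.66006, 4.83635
2. -2.57357, -70.81644
3. 44.57067, -179.33030
4. 36.34510, -179.54970
5. 38.62980, -63.76803

Point 1:
  Lat: split at 2 digits → 76° and 39.6036′; 76 + 39.6036/60 = 76.660060
  S ⇒ negate
  Longitude: split at 3 digits → 004° and 50.181′; 4 + 50.181/60 = 4.836350
  E ⇒ keep positive
Point 2:
  φ: degrees = first 2 digits = 2, minutes = 34.41397; 2 + 34.41397/60 = 2.573566
  S ⇒ negate
  λ: split at 3 digits → 070° and 48.9866′; 70 + 48.9866/60 = 70.816443
  W ⇒ negate
Point 3:
  Latitude: degrees = first 2 digits = 44, minutes = 34.24; 44 + 34.24/60 = 44.570667
  N ⇒ keep positive
  Lon: split at 3 digits → 179° and 19.818′; 179 + 19.818/60 = 179.330300
  hemisphere W, so the sign is −
Point 4:
  φ: split at 2 digits → 36° and 20.706′; 36 + 20.706/60 = 36.345100
  N ⇒ keep positive
  λ: split at 3 digits → 179° and 32.982′; 179 + 32.982/60 = 179.549700
  W ⇒ negate
Point 5:
  φ: degrees = first 2 digits = 38, minutes = 37.7878; 38 + 37.7878/60 = 38.629797
  N → positive
  λ: split at 3 digits → 063° and 46.0816′; 63 + 46.0816/60 = 63.768027
  hemisphere W, so the sign is −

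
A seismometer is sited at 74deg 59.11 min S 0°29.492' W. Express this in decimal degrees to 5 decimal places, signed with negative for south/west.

-74.98517, -0.49153

Latitude: 59.11′ = 0.985167°; total 74.985167
S ⇒ negate
λ: 29.492′ = 0.491533°; total 0.491533
hemisphere W, so the sign is −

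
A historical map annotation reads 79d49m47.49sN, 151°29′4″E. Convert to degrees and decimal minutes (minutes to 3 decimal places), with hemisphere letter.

79° 49.792′ N, 151° 29.067′ E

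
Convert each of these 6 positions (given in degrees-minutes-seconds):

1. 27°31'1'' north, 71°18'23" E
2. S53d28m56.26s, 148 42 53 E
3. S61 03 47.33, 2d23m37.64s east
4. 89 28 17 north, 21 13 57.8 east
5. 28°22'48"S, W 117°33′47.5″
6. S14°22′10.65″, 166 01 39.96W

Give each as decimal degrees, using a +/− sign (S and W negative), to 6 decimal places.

1. 27.516944, 71.306389
2. -53.482294, 148.714722
3. -61.063147, 2.393789
4. 89.471389, 21.232722
5. -28.380000, -117.563194
6. -14.369625, -166.027767

Point 1:
  Lat: 27° + 31/60 + 1/3600 = 27 + 0.516667 + 0.000278 = 27.5169444
  N → positive
  λ: 18′ + 23″ = 18.38333′; 71 + 18.38333/60 = 71.3063889
  E → positive
Point 2:
  Latitude: 53 + 28/60 + 56.26/3600 = 53.4822944
  S ⇒ negate
  λ: 148 + 42/60 + 53/3600 = 148.7147222
  E ⇒ keep positive
Point 3:
  Lat: 61° + 3/60 + 47.33/3600 = 61 + 0.050000 + 0.013147 = 61.0631472
  S → negative
  Longitude: 2° + 23/60 + 37.64/3600 = 2 + 0.383333 + 0.010456 = 2.3937889
  E ⇒ keep positive
Point 4:
  Lat: 89 + 28/60 + 17/3600 = 89.4713889
  N → positive
  Longitude: 21 + 13/60 + 57.8/3600 = 21.2327222
  E ⇒ keep positive
Point 5:
  Lat: 22′ + 48″ = 22.80000′; 28 + 22.80000/60 = 28.3800000
  S → negative
  Longitude: 117° + 33/60 + 47.5/3600 = 117 + 0.550000 + 0.013194 = 117.5631944
  W → negative
Point 6:
  Latitude: 14° + 22/60 + 10.65/3600 = 14 + 0.366667 + 0.002958 = 14.3696250
  hemisphere S, so the sign is −
  Longitude: 166° + 1/60 + 39.96/3600 = 166 + 0.016667 + 0.011100 = 166.0277667
  W ⇒ negate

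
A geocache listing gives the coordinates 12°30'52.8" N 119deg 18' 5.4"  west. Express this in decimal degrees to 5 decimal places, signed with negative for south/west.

12.51467, -119.30150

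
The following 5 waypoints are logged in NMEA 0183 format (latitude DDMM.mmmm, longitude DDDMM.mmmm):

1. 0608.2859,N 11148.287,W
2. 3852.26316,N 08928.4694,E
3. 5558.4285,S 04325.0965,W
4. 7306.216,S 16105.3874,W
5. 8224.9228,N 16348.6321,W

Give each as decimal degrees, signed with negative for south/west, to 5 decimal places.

1. 6.13810, -111.80478
2. 38.87105, 89.47449
3. -55.97381, -43.41828
4. -73.10360, -161.08979
5. 82.41538, -163.81054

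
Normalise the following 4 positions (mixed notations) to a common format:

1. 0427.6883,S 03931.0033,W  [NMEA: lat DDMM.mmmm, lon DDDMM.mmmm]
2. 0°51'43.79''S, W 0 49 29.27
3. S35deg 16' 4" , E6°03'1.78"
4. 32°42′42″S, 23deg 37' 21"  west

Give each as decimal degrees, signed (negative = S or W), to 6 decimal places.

Point 1:
  Latitude: split at 2 digits → 04° and 27.6883′; 4 + 27.6883/60 = 4.4614717
  hemisphere S, so the sign is −
  Longitude: split at 3 digits → 039° and 31.0033′; 39 + 31.0033/60 = 39.5167217
  W ⇒ negate
Point 2:
  φ: 0° + 51/60 + 43.79/3600 = 0 + 0.850000 + 0.012164 = 0.8621639
  S ⇒ negate
  Longitude: 0° + 49/60 + 29.27/3600 = 0 + 0.816667 + 0.008131 = 0.8247972
  W → negative
Point 3:
  Latitude: 35° + 16/60 + 4/3600 = 35 + 0.266667 + 0.001111 = 35.2677778
  hemisphere S, so the sign is −
  Longitude: 6° + 3/60 + 1.78/3600 = 6 + 0.050000 + 0.000494 = 6.0504944
  E ⇒ keep positive
Point 4:
  Latitude: 32 + 42/60 + 42/3600 = 32.7116667
  S → negative
  Longitude: 23° + 37/60 + 21/3600 = 23 + 0.616667 + 0.005833 = 23.6225000
  W ⇒ negate

1. -4.461472, -39.516722
2. -0.862164, -0.824797
3. -35.267778, 6.050494
4. -32.711667, -23.622500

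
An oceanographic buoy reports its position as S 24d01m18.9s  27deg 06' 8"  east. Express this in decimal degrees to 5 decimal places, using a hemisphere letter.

24.02192° S, 27.10222° E

φ: 1′ + 18.9″ = 1.31500′; 24 + 1.31500/60 = 24.021917
λ: 27 + 6/60 + 8/3600 = 27.102222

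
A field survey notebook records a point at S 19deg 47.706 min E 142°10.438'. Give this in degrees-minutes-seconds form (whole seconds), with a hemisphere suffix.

φ: fractional minutes 0.70600 × 60 = 42.36″
Lon: 10.43800′ → 10′ and 0.43800 × 60 = 26.28″

19°47′42″ S, 142°10′26″ E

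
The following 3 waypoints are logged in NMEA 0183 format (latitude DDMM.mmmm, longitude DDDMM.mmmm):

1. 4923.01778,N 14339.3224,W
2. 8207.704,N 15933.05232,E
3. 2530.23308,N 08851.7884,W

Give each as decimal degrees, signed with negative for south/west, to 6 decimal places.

Point 1:
  Lat: degrees = first 2 digits = 49, minutes = 23.01778; 49 + 23.01778/60 = 49.3836297
  N → positive
  λ: split at 3 digits → 143° and 39.3224′; 143 + 39.3224/60 = 143.6553733
  W ⇒ negate
Point 2:
  Latitude: split at 2 digits → 82° and 7.704′; 82 + 7.704/60 = 82.1284000
  N ⇒ keep positive
  Lon: degrees = first 3 digits = 159, minutes = 33.05232; 159 + 33.05232/60 = 159.5508720
  E ⇒ keep positive
Point 3:
  Lat: split at 2 digits → 25° and 30.23308′; 25 + 30.23308/60 = 25.5038847
  N → positive
  Longitude: split at 3 digits → 088° and 51.7884′; 88 + 51.7884/60 = 88.8631400
  hemisphere W, so the sign is −

1. 49.383630, -143.655373
2. 82.128400, 159.550872
3. 25.503885, -88.863140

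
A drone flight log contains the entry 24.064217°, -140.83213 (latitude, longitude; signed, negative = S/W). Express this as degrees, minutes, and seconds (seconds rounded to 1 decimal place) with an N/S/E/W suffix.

24°03′51.2″ N, 140°49′55.7″ W

φ: 0.064217° → 3.85302′; 0.85302 × 60 = 51.181″
Longitude is negative → W; |value| = 140.832130
Longitude: whole degrees 140; 49.92780′ → 49′ and 55.668″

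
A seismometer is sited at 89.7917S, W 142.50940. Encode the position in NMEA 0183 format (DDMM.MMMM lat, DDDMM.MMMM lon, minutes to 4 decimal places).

φ: minutes = (89.791700 − 89) × 60 = 47.502000
Lon: minutes = (142.509400 − 142) × 60 = 30.564000

8947.5020,S / 14230.5640,W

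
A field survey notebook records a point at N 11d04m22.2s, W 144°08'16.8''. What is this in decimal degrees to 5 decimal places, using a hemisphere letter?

Lat: 11 + 4/60 + 22.2/3600 = 11.072833
λ: 144 + 8/60 + 16.8/3600 = 144.138000

11.07283° N, 144.13800° W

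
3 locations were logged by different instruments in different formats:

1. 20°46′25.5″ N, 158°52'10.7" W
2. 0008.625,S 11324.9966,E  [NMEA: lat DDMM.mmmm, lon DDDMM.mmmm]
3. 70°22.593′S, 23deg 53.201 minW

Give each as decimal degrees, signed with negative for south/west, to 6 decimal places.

1. 20.773750, -158.869639
2. -0.143750, 113.416610
3. -70.376550, -23.886683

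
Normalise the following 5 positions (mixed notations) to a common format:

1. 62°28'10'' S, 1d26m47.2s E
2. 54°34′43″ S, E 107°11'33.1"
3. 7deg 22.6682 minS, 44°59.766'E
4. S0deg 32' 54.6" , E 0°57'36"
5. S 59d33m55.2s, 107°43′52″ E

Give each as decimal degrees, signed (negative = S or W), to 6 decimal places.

1. -62.469444, 1.446444
2. -54.578611, 107.192528
3. -7.377803, 44.996100
4. -0.548500, 0.960000
5. -59.565333, 107.731111

Point 1:
  φ: 62° + 28/60 + 10/3600 = 62 + 0.466667 + 0.002778 = 62.4694444
  S ⇒ negate
  λ: 1 + 26/60 + 47.2/3600 = 1.4464444
  E ⇒ keep positive
Point 2:
  Latitude: 54° + 34/60 + 43/3600 = 54 + 0.566667 + 0.011944 = 54.5786111
  hemisphere S, so the sign is −
  Lon: 107° + 11/60 + 33.1/3600 = 107 + 0.183333 + 0.009194 = 107.1925278
  E ⇒ keep positive
Point 3:
  φ: 7 + 22.6682/60 = 7.3778033
  hemisphere S, so the sign is −
  Lon: 59.766′ = 0.996100°; total 44.9961000
  E → positive
Point 4:
  Lat: 0° + 32/60 + 54.6/3600 = 0 + 0.533333 + 0.015167 = 0.5485000
  S → negative
  Longitude: 0 + 57/60 + 36/3600 = 0.9600000
  E → positive
Point 5:
  Lat: 59° + 33/60 + 55.2/3600 = 59 + 0.550000 + 0.015333 = 59.5653333
  hemisphere S, so the sign is −
  Longitude: 107° + 43/60 + 52/3600 = 107 + 0.716667 + 0.014444 = 107.7311111
  E → positive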